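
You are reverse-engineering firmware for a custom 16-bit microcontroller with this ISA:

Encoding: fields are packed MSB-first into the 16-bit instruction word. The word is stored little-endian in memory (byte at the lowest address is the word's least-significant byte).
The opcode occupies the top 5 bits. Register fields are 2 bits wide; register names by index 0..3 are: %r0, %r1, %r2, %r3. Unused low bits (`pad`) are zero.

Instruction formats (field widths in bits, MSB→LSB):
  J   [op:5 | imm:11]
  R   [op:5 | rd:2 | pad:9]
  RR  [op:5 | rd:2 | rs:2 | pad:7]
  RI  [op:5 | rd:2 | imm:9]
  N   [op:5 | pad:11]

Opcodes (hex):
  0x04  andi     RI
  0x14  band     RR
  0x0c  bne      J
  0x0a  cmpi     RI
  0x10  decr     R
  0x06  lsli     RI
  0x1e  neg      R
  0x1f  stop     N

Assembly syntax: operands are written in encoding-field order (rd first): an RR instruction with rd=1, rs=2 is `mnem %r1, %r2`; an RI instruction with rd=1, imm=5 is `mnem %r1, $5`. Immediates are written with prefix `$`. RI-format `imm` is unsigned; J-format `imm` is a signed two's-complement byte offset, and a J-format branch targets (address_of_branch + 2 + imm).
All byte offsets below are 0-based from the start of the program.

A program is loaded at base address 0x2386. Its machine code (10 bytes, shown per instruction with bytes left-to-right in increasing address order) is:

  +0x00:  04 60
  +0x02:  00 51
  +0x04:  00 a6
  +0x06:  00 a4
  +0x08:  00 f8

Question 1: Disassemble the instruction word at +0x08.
stop

+0x08: 00 f8 ⇒ word 0xf800 (little)
  op=0xf800>>11=0x1f ⇒ stop (N)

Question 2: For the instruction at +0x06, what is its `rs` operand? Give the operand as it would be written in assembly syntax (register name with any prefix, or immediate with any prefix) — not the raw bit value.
%r0

+0x06: 00 a4 ⇒ word 0xa400 (little)
  top 5b → 0x14 → band [RR]
  [10:9] rd=2 = %r2
  [8:7] rs=0 = %r0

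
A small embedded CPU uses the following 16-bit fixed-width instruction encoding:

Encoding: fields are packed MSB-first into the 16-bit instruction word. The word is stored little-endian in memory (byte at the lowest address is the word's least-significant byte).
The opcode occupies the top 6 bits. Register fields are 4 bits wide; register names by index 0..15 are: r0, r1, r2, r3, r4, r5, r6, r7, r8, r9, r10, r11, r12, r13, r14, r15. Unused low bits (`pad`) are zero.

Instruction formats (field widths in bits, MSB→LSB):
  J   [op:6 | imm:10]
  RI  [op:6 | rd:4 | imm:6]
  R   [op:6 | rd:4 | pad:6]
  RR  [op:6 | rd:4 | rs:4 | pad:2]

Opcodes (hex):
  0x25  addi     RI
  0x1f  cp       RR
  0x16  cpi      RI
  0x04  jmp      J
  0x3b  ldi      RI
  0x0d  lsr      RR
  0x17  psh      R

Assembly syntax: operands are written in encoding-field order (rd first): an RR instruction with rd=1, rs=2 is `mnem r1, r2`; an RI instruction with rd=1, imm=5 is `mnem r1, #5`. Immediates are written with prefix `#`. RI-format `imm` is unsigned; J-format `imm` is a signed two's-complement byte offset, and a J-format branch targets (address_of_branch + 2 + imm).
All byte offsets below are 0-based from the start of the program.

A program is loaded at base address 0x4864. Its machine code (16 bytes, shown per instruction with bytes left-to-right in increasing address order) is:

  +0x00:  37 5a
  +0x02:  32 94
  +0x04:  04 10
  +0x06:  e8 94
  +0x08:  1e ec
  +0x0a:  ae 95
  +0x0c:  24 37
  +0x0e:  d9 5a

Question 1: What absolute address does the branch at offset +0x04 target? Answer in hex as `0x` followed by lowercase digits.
+0x04: 04 10 ⇒ word 0x1004 (little)
  opcode bits[15:10]=0x4: jmp/J
  [9:0] imm=4 = #4
  target = base 0x4864 + off 0x04 + 2 + imm 4 = 0x486e

0x486e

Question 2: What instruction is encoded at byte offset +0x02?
+0x02: 32 94 ⇒ word 0x9432 (little)
  opcode bits[15:10]=0x25: addi/RI
  rd: (w>>6)&0xf=0x0 → r0
  imm: (w>>0)&0x3f=0x32 → #50

addi r0, #50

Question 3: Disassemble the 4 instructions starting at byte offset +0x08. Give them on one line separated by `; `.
ldi r0, #30; addi r6, #46; lsr r12, r9; cpi r11, #25

+0x08: 1e ec ⇒ word 0xec1e (little)
  opcode bits[15:10]=0x3b: ldi/RI
  rd: (w>>6)&0xf=0x0 → r0
  imm: (w>>0)&0x3f=0x1e → #30
+0x0a: ae 95 ⇒ word 0x95ae (little)
  opcode bits[15:10]=0x25: addi/RI
  rd: (w>>6)&0xf=0x6 → r6
  imm: (w>>0)&0x3f=0x2e → #46
+0x0c: 24 37 ⇒ word 0x3724 (little)
  opcode bits[15:10]=0xd: lsr/RR
  rd: (w>>6)&0xf=0xc → r12
  rs: (w>>2)&0xf=0x9 → r9
+0x0e: d9 5a ⇒ word 0x5ad9 (little)
  opcode bits[15:10]=0x16: cpi/RI
  rd: (w>>6)&0xf=0xb → r11
  imm: (w>>0)&0x3f=0x19 → #25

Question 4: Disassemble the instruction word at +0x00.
off 0x00: read 37 5a as little → 0x5a37
  top 6b → 0x16 → cpi [RI]
  rd@[9:6]=0x8 ⇒ r8
  imm@[5:0]=0x37 ⇒ #55

cpi r8, #55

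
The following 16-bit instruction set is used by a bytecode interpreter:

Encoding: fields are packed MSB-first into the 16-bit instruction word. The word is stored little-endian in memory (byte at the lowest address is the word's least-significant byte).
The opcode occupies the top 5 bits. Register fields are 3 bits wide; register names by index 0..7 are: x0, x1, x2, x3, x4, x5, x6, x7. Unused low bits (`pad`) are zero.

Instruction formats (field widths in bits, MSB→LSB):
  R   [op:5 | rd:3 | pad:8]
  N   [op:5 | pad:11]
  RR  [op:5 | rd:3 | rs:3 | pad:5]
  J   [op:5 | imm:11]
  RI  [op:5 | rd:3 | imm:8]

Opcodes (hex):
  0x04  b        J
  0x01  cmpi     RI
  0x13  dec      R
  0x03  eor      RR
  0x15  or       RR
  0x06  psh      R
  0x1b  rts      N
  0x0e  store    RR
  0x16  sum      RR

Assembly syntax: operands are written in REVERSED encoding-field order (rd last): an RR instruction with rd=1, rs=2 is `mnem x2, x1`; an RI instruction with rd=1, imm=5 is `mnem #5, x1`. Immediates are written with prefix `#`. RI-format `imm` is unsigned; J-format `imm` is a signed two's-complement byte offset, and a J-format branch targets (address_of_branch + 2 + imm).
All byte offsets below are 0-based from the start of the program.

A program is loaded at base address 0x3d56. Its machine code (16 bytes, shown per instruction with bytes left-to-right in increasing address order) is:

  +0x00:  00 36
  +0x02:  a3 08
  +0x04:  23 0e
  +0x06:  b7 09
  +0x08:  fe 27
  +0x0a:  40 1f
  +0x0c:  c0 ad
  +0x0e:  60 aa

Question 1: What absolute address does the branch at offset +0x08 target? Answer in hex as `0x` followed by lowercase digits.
0x3d5e

off 0x08: read fe 27 as little → 0x27fe
  top 5b → 0x4 → b [J]
  [10:0] imm=2046 (s11→-2) = #-2
  target = base 0x3d56 + off 0x08 + 2 + imm -2 = 0x3d5e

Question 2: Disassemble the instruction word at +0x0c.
@+0c  little-endian(c0 ad) = 0xadc0
  op=0xadc0>>11=0x15 ⇒ or (RR)
  rd: (w>>8)&0x7=0x5 → x5
  rs: (w>>5)&0x7=0x6 → x6

or x6, x5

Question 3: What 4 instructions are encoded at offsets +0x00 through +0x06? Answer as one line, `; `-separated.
psh x6; cmpi #163, x0; cmpi #35, x6; cmpi #183, x1

@+00  little-endian(00 36) = 0x3600
  top 5b → 0x6 → psh [R]
  [10:8] rd=6 = x6
@+02  little-endian(a3 08) = 0x08a3
  top 5b → 0x1 → cmpi [RI]
  [10:8] rd=0 = x0
  [7:0] imm=163 = #163
@+04  little-endian(23 0e) = 0x0e23
  top 5b → 0x1 → cmpi [RI]
  [10:8] rd=6 = x6
  [7:0] imm=35 = #35
@+06  little-endian(b7 09) = 0x09b7
  top 5b → 0x1 → cmpi [RI]
  [10:8] rd=1 = x1
  [7:0] imm=183 = #183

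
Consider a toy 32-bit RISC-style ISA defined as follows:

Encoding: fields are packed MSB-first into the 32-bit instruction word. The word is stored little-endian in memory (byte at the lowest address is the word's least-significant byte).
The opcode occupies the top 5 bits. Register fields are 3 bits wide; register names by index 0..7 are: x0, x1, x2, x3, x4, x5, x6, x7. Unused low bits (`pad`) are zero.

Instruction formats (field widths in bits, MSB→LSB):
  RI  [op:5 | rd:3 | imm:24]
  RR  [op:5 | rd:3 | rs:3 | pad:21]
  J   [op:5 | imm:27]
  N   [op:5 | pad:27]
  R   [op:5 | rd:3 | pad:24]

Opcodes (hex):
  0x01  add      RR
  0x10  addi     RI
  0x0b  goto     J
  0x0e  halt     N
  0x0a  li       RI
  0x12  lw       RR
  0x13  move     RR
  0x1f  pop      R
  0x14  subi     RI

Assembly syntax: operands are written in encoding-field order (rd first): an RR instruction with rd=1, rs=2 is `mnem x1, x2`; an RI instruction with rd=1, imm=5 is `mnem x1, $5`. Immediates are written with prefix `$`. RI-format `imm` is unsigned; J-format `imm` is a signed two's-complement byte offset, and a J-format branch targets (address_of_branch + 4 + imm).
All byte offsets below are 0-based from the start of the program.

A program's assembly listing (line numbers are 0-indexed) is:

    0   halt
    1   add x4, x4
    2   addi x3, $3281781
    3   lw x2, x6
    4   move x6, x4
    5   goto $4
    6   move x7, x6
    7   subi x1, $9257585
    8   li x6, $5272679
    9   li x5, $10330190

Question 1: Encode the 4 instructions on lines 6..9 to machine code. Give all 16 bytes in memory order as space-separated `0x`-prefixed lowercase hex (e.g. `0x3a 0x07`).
L6: move op=0x13:5|rd=7:3|rs=6:3|pad=0:21 ⇒ 0x9fc00000 ⇒ little 00 00 c0 9f
L7: subi op=0x14:5|rd=1:3|imm=9257585:24 ⇒ 0xa18d4271 ⇒ little 71 42 8d a1
L8: li op=0xa:5|rd=6:3|imm=5272679:24 ⇒ 0x56507467 ⇒ little 67 74 50 56
L9: li op=0xa:5|rd=5:3|imm=10330190:24 ⇒ 0x559da04e ⇒ little 4e a0 9d 55

0x00 0x00 0xc0 0x9f 0x71 0x42 0x8d 0xa1 0x67 0x74 0x50 0x56 0x4e 0xa0 0x9d 0x55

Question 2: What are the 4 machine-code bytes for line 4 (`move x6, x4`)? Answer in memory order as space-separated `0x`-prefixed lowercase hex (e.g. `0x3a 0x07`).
0x00 0x00 0x80 0x9e

L4: move op=0x13:5|rd=6:3|rs=4:3|pad=0:21 ⇒ 0x9e800000 ⇒ little 00 00 80 9e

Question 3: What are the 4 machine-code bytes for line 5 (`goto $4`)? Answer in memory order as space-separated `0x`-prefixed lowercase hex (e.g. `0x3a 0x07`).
0x04 0x00 0x00 0x58

5. goto fields op=0xb:5|imm=4:27 → word 58000004h → 04 00 00 58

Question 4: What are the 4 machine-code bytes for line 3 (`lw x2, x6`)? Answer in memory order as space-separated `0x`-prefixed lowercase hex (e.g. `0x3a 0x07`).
L3: lw op=0x12:5|rd=2:3|rs=6:3|pad=0:21 ⇒ 0x92c00000 ⇒ little 00 00 c0 92

0x00 0x00 0xc0 0x92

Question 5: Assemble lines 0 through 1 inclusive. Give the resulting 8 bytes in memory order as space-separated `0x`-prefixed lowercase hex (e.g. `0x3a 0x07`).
line 0 (halt): pack op=0xe:5|pad=0:27 = 0x70000000; little→ 00 00 00 70
line 1 (add): pack op=0x1:5|rd=4:3|rs=4:3|pad=0:21 = 0x0c800000; little→ 00 00 80 0c

0x00 0x00 0x00 0x70 0x00 0x00 0x80 0x0c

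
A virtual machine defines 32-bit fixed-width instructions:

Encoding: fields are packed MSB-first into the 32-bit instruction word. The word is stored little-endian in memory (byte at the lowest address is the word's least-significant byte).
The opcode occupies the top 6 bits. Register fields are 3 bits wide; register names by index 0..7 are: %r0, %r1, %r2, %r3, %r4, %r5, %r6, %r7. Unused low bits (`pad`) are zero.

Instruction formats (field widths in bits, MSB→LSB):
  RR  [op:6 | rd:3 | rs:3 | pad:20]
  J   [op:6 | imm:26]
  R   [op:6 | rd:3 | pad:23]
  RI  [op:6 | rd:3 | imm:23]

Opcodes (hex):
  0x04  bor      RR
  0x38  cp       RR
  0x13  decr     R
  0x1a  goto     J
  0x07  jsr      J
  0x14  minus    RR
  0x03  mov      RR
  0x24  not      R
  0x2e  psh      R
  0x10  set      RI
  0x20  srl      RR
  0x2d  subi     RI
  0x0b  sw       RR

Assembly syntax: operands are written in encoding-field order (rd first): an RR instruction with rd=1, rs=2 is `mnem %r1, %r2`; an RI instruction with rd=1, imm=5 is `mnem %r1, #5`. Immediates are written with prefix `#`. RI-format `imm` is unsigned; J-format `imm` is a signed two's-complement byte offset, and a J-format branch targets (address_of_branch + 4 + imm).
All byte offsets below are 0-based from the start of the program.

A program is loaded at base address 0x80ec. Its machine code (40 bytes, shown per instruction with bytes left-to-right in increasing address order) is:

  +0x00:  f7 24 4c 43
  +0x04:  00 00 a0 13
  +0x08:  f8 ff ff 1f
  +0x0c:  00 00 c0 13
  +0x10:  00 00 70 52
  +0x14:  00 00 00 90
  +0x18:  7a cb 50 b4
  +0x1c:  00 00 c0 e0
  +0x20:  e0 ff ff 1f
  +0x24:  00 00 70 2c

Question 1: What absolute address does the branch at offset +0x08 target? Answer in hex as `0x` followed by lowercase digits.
@+08  little-endian(f8 ff ff 1f) = 0x1ffffff8
  top 6b → 0x7 → jsr [J]
  imm: (w>>0)&0x3ffffff=0x3fffff8 (s26→-8) → #-8
  target = base 0x80ec + off 0x08 + 4 + imm -8 = 0x80f0

0x80f0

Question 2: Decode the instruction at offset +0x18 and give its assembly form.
subi %r0, #5294970

@+18  little-endian(7a cb 50 b4) = 0xb450cb7a
  op=0xb450cb7a>>26=0x2d ⇒ subi (RI)
  rd@[25:23]=0x0 ⇒ %r0
  imm@[22:0]=0x50cb7a ⇒ #5294970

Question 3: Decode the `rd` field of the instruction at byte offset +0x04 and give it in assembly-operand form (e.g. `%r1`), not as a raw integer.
%r7

@+04  little-endian(00 00 a0 13) = 0x13a00000
  opcode bits[31:26]=0x4: bor/RR
  rd: (w>>23)&0x7=0x7 → %r7
  rs: (w>>20)&0x7=0x2 → %r2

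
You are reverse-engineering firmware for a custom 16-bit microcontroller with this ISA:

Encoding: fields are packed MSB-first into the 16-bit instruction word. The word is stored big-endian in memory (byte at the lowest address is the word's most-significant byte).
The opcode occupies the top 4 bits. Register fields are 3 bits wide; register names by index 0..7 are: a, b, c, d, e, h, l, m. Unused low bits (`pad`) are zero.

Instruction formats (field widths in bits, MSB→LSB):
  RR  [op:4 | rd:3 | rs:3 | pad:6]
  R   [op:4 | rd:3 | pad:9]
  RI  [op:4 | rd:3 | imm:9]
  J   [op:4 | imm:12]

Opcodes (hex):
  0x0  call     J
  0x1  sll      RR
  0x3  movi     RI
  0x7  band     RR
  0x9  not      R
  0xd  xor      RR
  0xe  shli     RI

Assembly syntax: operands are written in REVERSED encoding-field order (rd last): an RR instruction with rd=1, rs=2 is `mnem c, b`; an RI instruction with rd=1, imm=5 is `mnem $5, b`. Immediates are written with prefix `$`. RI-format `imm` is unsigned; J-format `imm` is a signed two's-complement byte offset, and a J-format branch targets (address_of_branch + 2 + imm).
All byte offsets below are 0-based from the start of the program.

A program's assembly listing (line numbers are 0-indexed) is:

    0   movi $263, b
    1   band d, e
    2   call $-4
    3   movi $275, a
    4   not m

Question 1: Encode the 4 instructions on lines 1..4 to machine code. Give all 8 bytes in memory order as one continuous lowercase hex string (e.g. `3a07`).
78c00ffc31139e00

line 1 (band): pack op=0x7:4|rd=4:3|rs=3:3|pad=0:6 = 0x78c0; big→ 78 c0
line 2 (call): pack op=0x0:4|imm=-4:12 = 0x0ffc; big→ 0f fc
line 3 (movi): pack op=0x3:4|rd=0:3|imm=275:9 = 0x3113; big→ 31 13
line 4 (not): pack op=0x9:4|rd=7:3|pad=0:9 = 0x9e00; big→ 9e 00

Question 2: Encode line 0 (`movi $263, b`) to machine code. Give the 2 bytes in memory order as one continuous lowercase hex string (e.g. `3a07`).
3307

0. movi fields op=0x3:4|rd=1:3|imm=263:9 → word 3307h → 33 07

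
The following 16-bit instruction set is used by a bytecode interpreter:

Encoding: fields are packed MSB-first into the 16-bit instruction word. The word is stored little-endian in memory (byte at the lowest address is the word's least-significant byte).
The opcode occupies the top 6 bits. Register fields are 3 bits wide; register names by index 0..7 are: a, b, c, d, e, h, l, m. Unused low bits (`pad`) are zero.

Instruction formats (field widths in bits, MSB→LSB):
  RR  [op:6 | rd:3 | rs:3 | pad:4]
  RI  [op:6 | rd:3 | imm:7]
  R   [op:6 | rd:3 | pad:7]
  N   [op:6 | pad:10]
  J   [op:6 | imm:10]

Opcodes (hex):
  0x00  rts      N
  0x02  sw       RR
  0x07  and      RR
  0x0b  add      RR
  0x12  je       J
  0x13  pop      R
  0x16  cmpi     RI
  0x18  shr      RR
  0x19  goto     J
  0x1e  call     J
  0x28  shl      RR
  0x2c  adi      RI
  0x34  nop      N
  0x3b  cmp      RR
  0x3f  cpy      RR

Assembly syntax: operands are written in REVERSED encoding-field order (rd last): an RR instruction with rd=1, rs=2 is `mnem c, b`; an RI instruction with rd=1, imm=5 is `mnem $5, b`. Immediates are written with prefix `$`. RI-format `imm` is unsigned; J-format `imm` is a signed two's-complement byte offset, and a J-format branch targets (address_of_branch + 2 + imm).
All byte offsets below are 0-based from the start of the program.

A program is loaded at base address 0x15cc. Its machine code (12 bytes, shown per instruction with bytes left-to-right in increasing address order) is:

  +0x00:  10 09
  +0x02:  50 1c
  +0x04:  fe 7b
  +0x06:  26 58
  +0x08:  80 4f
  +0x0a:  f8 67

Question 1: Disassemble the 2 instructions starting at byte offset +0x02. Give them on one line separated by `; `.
off 0x02: read 50 1c as little → 0x1c50
  opcode bits[15:10]=0x7: and/RR
  [9:7] rd=0 = a
  [6:4] rs=5 = h
off 0x04: read fe 7b as little → 0x7bfe
  opcode bits[15:10]=0x1e: call/J
  [9:0] imm=1022 (s10→-2) = $-2

and h, a; call $-2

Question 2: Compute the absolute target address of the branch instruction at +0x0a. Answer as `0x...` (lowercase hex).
0x15d0

off 0x0a: read f8 67 as little → 0x67f8
  top 6b → 0x19 → goto [J]
  imm: (w>>0)&0x3ff=0x3f8 (s10→-8) → $-8
  target = base 0x15cc + off 0x0a + 2 + imm -8 = 0x15d0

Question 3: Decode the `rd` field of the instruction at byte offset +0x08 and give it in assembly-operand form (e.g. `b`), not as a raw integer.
m

[08] 80 4f → 0x4f80
  top 6b → 0x13 → pop [R]
  rd@[9:7]=0x7 ⇒ m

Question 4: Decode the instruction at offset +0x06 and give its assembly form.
cmpi $38, a

+0x06: 26 58 ⇒ word 0x5826 (little)
  op=0x5826>>10=0x16 ⇒ cmpi (RI)
  rd: (w>>7)&0x7=0x0 → a
  imm: (w>>0)&0x7f=0x26 → $38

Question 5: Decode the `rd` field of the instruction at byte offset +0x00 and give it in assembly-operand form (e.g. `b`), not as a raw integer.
+0x00: 10 09 ⇒ word 0x0910 (little)
  opcode bits[15:10]=0x2: sw/RR
  rd: (w>>7)&0x7=0x2 → c
  rs: (w>>4)&0x7=0x1 → b

c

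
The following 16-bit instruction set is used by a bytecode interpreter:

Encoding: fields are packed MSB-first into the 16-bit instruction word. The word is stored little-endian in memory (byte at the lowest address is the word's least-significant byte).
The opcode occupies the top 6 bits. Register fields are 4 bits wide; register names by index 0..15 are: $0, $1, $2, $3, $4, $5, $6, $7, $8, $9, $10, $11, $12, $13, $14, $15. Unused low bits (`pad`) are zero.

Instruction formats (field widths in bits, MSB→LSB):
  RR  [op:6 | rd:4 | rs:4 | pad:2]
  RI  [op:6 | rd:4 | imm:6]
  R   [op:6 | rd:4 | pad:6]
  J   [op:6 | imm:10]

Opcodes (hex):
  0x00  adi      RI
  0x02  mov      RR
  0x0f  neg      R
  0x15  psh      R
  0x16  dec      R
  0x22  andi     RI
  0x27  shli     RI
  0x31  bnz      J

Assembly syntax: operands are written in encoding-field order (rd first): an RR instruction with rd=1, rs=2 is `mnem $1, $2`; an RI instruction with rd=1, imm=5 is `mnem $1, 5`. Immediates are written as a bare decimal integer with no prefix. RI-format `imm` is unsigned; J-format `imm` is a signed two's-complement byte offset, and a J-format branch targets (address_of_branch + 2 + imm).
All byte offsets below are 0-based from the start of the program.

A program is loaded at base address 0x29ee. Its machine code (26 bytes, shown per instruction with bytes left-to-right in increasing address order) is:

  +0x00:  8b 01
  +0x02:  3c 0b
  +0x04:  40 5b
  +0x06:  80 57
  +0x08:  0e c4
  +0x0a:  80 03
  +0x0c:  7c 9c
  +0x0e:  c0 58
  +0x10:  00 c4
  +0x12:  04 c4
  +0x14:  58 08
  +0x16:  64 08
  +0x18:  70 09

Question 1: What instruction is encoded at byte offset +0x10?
+0x10: 00 c4 ⇒ word 0xc400 (little)
  opcode bits[15:10]=0x31: bnz/J
  imm: (w>>0)&0x3ff=0x0 → 0

bnz 0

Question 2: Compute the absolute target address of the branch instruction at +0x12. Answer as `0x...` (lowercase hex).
off 0x12: read 04 c4 as little → 0xc404
  op=0xc404>>10=0x31 ⇒ bnz (J)
  [9:0] imm=4 = 4
  target = base 0x29ee + off 0x12 + 2 + imm 4 = 0x2a06

0x2a06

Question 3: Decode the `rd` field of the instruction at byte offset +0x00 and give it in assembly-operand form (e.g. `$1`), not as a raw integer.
$6

@+00  little-endian(8b 01) = 0x018b
  op=0x018b>>10=0x0 ⇒ adi (RI)
  [9:6] rd=6 = $6
  [5:0] imm=11 = 11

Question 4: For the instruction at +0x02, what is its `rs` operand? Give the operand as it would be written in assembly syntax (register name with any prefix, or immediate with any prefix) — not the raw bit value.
@+02  little-endian(3c 0b) = 0x0b3c
  opcode bits[15:10]=0x2: mov/RR
  rd@[9:6]=0xc ⇒ $12
  rs@[5:2]=0xf ⇒ $15

$15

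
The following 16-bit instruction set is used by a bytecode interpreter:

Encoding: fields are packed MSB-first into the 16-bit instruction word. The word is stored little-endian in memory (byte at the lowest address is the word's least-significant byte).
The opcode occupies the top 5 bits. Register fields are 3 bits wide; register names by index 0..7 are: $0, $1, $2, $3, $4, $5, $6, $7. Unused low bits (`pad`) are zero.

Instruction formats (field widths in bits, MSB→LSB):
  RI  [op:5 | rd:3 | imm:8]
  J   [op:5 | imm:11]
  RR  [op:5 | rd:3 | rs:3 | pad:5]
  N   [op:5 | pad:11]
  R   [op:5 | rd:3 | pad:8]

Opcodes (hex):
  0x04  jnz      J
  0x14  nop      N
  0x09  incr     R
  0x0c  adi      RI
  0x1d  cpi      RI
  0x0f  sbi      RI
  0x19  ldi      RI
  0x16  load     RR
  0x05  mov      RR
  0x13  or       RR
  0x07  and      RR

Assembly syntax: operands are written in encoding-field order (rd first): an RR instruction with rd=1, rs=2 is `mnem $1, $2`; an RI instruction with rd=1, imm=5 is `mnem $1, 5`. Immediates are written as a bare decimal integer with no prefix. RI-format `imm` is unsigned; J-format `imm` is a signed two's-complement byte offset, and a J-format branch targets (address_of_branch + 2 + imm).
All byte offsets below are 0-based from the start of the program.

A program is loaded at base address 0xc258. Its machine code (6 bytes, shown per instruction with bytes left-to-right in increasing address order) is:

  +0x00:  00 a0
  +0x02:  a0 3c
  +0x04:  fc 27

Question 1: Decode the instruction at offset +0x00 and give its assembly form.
@+00  little-endian(00 a0) = 0xa000
  top 5b → 0x14 → nop [N]

nop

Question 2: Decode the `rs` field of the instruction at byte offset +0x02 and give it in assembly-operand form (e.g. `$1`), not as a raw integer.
[02] a0 3c → 0x3ca0
  top 5b → 0x7 → and [RR]
  [10:8] rd=4 = $4
  [7:5] rs=5 = $5

$5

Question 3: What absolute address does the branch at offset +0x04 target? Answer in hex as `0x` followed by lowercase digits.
[04] fc 27 → 0x27fc
  top 5b → 0x4 → jnz [J]
  imm: (w>>0)&0x7ff=0x7fc (s11→-4) → -4
  target = base 0xc258 + off 0x04 + 2 + imm -4 = 0xc25a

0xc25a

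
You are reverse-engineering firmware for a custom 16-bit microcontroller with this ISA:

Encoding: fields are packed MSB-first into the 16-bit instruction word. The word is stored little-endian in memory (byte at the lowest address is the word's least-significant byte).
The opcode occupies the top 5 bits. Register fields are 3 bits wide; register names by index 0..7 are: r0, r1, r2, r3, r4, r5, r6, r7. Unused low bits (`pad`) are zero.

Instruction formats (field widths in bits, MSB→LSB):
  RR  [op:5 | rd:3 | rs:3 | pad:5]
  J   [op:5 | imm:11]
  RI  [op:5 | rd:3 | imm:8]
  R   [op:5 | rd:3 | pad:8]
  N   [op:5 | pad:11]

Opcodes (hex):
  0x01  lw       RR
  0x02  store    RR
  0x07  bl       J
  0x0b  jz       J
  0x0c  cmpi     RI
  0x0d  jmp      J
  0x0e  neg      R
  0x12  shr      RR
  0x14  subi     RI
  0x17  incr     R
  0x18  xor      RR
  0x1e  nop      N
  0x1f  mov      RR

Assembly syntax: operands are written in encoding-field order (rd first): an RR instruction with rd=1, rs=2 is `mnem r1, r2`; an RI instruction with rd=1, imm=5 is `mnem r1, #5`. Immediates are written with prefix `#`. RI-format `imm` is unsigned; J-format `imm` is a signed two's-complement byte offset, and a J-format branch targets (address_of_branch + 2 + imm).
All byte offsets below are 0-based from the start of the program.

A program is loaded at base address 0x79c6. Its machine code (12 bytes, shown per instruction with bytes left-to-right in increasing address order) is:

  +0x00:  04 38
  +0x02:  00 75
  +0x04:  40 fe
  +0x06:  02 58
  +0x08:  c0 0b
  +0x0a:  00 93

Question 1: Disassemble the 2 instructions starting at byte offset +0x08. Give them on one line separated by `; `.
[08] c0 0b → 0x0bc0
  opcode bits[15:11]=0x1: lw/RR
  rd: (w>>8)&0x7=0x3 → r3
  rs: (w>>5)&0x7=0x6 → r6
[0a] 00 93 → 0x9300
  opcode bits[15:11]=0x12: shr/RR
  rd: (w>>8)&0x7=0x3 → r3
  rs: (w>>5)&0x7=0x0 → r0

lw r3, r6; shr r3, r0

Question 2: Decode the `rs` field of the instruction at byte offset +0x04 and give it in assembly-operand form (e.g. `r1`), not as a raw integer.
+0x04: 40 fe ⇒ word 0xfe40 (little)
  op=0xfe40>>11=0x1f ⇒ mov (RR)
  rd@[10:8]=0x6 ⇒ r6
  rs@[7:5]=0x2 ⇒ r2

r2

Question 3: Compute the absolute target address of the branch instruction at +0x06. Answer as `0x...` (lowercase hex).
0x79d0

@+06  little-endian(02 58) = 0x5802
  op=0x5802>>11=0xb ⇒ jz (J)
  imm: (w>>0)&0x7ff=0x2 → #2
  target = base 0x79c6 + off 0x06 + 2 + imm 2 = 0x79d0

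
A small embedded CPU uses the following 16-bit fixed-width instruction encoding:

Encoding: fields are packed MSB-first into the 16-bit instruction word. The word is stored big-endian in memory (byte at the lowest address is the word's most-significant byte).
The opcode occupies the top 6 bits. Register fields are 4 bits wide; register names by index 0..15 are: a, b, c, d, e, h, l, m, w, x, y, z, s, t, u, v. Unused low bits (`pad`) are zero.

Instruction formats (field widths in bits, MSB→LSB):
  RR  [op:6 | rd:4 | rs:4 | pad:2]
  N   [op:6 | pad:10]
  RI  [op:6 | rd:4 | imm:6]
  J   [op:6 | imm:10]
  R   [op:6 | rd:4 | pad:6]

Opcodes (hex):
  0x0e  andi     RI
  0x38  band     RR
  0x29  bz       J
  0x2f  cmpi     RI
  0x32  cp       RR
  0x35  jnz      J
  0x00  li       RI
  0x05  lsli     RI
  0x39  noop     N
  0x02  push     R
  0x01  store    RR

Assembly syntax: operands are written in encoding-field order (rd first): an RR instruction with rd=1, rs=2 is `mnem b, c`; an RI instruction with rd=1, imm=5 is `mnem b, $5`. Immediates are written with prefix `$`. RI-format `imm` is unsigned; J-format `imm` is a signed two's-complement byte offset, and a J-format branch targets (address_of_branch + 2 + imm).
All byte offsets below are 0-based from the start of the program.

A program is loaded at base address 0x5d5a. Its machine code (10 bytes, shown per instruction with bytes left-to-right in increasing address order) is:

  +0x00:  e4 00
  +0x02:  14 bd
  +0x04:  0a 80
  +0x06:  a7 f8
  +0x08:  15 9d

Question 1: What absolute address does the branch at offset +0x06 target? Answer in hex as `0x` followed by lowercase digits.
0x5d5a

off 0x06: read a7 f8 as big → 0xa7f8
  opcode bits[15:10]=0x29: bz/J
  [9:0] imm=1016 (s10→-8) = $-8
  target = base 0x5d5a + off 0x06 + 2 + imm -8 = 0x5d5a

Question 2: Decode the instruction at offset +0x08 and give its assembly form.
lsli l, $29

+0x08: 15 9d ⇒ word 0x159d (big)
  top 6b → 0x5 → lsli [RI]
  rd: (w>>6)&0xf=0x6 → l
  imm: (w>>0)&0x3f=0x1d → $29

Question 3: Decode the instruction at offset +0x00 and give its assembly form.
+0x00: e4 00 ⇒ word 0xe400 (big)
  opcode bits[15:10]=0x39: noop/N

noop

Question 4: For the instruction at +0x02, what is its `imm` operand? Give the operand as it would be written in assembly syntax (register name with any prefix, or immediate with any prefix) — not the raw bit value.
[02] 14 bd → 0x14bd
  op=0x14bd>>10=0x5 ⇒ lsli (RI)
  rd: (w>>6)&0xf=0x2 → c
  imm: (w>>0)&0x3f=0x3d → $61

$61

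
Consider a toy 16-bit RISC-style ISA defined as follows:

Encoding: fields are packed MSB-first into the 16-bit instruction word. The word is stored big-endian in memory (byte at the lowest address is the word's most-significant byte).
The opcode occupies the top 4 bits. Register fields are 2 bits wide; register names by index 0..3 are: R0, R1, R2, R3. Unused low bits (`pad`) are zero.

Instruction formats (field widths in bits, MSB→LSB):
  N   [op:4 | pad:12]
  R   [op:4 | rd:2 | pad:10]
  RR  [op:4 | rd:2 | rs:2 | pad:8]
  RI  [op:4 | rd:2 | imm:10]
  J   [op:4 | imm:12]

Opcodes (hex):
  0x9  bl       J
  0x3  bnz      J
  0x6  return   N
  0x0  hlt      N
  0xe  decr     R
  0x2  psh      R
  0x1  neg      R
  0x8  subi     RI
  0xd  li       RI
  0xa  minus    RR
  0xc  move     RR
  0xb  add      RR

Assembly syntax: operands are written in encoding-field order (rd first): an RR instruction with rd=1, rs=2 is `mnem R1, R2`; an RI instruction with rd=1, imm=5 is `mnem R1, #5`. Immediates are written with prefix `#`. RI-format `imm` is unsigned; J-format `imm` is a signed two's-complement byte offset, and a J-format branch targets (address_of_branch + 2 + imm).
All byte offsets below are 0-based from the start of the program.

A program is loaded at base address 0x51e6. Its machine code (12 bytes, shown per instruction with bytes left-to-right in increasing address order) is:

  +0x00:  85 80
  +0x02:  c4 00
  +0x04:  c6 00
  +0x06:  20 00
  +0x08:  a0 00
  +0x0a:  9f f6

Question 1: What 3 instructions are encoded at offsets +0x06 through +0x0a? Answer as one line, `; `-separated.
@+06  big-endian(20 00) = 0x2000
  op=0x2000>>12=0x2 ⇒ psh (R)
  [11:10] rd=0 = R0
@+08  big-endian(a0 00) = 0xa000
  op=0xa000>>12=0xa ⇒ minus (RR)
  [11:10] rd=0 = R0
  [9:8] rs=0 = R0
@+0a  big-endian(9f f6) = 0x9ff6
  op=0x9ff6>>12=0x9 ⇒ bl (J)
  [11:0] imm=4086 (s12→-10) = #-10

psh R0; minus R0, R0; bl #-10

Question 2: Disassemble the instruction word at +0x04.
move R1, R2

[04] c6 00 → 0xc600
  opcode bits[15:12]=0xc: move/RR
  rd: (w>>10)&0x3=0x1 → R1
  rs: (w>>8)&0x3=0x2 → R2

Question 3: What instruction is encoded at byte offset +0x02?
[02] c4 00 → 0xc400
  top 4b → 0xc → move [RR]
  rd: (w>>10)&0x3=0x1 → R1
  rs: (w>>8)&0x3=0x0 → R0

move R1, R0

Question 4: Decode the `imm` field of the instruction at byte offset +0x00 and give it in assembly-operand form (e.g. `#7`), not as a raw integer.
#384

+0x00: 85 80 ⇒ word 0x8580 (big)
  opcode bits[15:12]=0x8: subi/RI
  rd@[11:10]=0x1 ⇒ R1
  imm@[9:0]=0x180 ⇒ #384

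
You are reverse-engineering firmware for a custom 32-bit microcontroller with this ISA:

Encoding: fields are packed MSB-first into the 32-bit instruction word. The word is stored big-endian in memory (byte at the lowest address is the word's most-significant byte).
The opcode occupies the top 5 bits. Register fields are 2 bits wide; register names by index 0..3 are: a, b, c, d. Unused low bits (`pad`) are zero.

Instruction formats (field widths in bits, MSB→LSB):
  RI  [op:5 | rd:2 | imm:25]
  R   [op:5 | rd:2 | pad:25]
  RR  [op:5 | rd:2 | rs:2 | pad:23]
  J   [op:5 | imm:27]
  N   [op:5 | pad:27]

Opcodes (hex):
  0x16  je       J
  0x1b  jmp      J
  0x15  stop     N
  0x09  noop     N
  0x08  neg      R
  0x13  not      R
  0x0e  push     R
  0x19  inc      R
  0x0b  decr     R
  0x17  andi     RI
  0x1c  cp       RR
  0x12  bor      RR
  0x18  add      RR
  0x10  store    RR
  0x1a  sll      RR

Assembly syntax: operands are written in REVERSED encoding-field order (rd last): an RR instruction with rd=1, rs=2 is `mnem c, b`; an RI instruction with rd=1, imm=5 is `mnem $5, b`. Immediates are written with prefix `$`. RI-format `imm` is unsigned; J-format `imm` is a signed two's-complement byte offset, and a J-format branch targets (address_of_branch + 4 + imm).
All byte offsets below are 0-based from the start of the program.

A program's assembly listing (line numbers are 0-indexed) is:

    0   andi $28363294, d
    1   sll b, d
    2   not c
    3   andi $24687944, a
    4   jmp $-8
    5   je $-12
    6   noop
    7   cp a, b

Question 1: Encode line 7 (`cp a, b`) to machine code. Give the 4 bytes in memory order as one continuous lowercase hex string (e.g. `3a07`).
L7: cp op=0x1c:5|rd=1:2|rs=0:2|pad=0:23 ⇒ 0xe2000000 ⇒ big e2 00 00 00

e2000000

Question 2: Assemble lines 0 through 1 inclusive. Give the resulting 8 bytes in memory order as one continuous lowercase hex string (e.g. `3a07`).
L0: andi op=0x17:5|rd=3:2|imm=28363294:25 ⇒ 0xbfb0ca1e ⇒ big bf b0 ca 1e
L1: sll op=0x1a:5|rd=3:2|rs=1:2|pad=0:23 ⇒ 0xd6800000 ⇒ big d6 80 00 00

bfb0ca1ed6800000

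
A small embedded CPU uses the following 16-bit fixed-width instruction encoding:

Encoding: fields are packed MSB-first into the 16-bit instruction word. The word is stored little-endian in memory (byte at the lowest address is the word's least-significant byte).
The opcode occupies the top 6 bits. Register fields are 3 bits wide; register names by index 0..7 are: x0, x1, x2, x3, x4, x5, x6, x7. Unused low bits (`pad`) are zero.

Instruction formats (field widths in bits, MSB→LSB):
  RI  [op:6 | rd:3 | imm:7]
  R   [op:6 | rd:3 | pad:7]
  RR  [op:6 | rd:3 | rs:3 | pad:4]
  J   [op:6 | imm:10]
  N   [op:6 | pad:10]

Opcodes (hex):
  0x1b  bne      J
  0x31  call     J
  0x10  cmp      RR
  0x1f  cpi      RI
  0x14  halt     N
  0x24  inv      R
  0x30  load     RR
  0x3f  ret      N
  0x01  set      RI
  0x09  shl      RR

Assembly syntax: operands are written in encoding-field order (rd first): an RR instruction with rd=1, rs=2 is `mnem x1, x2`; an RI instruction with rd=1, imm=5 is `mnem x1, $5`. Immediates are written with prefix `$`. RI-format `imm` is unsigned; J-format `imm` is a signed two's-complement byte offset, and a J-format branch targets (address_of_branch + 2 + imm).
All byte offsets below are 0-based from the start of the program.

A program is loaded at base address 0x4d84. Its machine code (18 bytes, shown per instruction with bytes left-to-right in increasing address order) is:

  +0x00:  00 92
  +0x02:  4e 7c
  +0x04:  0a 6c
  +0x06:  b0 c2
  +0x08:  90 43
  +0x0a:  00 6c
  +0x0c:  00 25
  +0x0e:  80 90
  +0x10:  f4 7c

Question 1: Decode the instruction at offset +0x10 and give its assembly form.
[10] f4 7c → 0x7cf4
  opcode bits[15:10]=0x1f: cpi/RI
  [9:7] rd=1 = x1
  [6:0] imm=116 = $116

cpi x1, $116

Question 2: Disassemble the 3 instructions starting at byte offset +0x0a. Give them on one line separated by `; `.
@+0a  little-endian(00 6c) = 0x6c00
  op=0x6c00>>10=0x1b ⇒ bne (J)
  imm: (w>>0)&0x3ff=0x0 → $0
@+0c  little-endian(00 25) = 0x2500
  op=0x2500>>10=0x9 ⇒ shl (RR)
  rd: (w>>7)&0x7=0x2 → x2
  rs: (w>>4)&0x7=0x0 → x0
@+0e  little-endian(80 90) = 0x9080
  op=0x9080>>10=0x24 ⇒ inv (R)
  rd: (w>>7)&0x7=0x1 → x1

bne $0; shl x2, x0; inv x1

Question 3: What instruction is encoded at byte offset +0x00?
@+00  little-endian(00 92) = 0x9200
  top 6b → 0x24 → inv [R]
  rd: (w>>7)&0x7=0x4 → x4

inv x4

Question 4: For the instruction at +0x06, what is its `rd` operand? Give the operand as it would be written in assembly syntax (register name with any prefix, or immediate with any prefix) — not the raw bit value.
@+06  little-endian(b0 c2) = 0xc2b0
  op=0xc2b0>>10=0x30 ⇒ load (RR)
  rd@[9:7]=0x5 ⇒ x5
  rs@[6:4]=0x3 ⇒ x3

x5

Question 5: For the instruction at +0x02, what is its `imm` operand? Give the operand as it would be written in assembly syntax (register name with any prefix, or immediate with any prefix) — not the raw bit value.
$78

+0x02: 4e 7c ⇒ word 0x7c4e (little)
  op=0x7c4e>>10=0x1f ⇒ cpi (RI)
  rd: (w>>7)&0x7=0x0 → x0
  imm: (w>>0)&0x7f=0x4e → $78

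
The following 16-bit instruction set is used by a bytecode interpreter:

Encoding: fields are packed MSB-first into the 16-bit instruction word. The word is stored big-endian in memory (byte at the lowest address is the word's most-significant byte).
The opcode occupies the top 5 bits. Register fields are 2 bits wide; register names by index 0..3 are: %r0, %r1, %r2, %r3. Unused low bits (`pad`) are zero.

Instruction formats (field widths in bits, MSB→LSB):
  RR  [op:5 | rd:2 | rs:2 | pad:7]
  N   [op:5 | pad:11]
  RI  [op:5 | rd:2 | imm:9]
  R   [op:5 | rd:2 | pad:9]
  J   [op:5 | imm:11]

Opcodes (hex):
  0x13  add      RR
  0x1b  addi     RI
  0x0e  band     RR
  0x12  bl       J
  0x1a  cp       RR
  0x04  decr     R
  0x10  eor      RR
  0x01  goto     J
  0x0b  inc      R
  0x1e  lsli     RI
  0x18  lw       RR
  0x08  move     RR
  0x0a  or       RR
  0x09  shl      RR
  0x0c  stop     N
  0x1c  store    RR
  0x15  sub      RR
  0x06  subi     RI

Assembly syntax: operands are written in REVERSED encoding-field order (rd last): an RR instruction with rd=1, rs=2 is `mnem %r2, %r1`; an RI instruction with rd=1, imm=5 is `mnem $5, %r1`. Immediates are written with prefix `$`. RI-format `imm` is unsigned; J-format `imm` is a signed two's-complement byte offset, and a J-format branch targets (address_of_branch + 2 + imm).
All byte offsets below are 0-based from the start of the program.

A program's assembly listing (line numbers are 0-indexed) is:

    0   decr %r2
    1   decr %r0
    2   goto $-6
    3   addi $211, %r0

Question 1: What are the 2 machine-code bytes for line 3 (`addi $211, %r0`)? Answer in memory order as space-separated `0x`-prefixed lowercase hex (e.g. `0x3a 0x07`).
0xd8 0xd3

L3: addi op=0x1b:5|rd=0:2|imm=211:9 ⇒ 0xd8d3 ⇒ big d8 d3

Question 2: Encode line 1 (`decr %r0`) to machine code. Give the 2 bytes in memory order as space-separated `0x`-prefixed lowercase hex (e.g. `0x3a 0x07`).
1. decr fields op=0x4:5|rd=0:2|pad=0:9 → word 2000h → 20 00

0x20 0x00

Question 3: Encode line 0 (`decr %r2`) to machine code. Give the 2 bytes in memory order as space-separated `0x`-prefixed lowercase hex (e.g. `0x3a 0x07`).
0x24 0x00

0. decr fields op=0x4:5|rd=2:2|pad=0:9 → word 2400h → 24 00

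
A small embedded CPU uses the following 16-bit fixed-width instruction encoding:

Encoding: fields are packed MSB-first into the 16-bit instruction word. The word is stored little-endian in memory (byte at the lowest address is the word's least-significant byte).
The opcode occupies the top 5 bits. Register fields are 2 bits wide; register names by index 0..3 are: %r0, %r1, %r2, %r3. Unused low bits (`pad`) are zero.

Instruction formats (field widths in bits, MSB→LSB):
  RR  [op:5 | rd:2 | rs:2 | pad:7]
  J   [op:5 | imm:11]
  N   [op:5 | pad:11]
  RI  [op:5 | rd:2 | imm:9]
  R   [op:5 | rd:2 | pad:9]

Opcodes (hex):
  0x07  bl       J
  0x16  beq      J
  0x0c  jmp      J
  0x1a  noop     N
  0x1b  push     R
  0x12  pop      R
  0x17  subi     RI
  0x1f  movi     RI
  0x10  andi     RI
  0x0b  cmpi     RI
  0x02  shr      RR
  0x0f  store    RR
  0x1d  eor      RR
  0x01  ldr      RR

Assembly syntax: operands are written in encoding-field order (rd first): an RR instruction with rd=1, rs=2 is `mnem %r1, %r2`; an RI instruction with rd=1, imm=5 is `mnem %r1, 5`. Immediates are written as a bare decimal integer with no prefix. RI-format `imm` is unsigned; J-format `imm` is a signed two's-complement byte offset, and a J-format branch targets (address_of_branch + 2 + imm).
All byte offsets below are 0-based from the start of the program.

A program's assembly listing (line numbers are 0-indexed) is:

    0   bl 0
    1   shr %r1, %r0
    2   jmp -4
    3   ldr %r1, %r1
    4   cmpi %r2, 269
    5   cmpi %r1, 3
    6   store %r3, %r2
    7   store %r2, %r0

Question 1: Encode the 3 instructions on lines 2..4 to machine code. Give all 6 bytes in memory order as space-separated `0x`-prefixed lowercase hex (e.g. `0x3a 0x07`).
0xfc 0x67 0x80 0x0a 0x0d 0x5d

line 2 (jmp): pack op=0xc:5|imm=-4:11 = 0x67fc; little→ fc 67
line 3 (ldr): pack op=0x1:5|rd=1:2|rs=1:2|pad=0:7 = 0x0a80; little→ 80 0a
line 4 (cmpi): pack op=0xb:5|rd=2:2|imm=269:9 = 0x5d0d; little→ 0d 5d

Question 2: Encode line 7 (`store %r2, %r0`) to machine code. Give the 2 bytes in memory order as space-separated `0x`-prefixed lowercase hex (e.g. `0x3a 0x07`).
0x00 0x7c

line 7 (store): pack op=0xf:5|rd=2:2|rs=0:2|pad=0:7 = 0x7c00; little→ 00 7c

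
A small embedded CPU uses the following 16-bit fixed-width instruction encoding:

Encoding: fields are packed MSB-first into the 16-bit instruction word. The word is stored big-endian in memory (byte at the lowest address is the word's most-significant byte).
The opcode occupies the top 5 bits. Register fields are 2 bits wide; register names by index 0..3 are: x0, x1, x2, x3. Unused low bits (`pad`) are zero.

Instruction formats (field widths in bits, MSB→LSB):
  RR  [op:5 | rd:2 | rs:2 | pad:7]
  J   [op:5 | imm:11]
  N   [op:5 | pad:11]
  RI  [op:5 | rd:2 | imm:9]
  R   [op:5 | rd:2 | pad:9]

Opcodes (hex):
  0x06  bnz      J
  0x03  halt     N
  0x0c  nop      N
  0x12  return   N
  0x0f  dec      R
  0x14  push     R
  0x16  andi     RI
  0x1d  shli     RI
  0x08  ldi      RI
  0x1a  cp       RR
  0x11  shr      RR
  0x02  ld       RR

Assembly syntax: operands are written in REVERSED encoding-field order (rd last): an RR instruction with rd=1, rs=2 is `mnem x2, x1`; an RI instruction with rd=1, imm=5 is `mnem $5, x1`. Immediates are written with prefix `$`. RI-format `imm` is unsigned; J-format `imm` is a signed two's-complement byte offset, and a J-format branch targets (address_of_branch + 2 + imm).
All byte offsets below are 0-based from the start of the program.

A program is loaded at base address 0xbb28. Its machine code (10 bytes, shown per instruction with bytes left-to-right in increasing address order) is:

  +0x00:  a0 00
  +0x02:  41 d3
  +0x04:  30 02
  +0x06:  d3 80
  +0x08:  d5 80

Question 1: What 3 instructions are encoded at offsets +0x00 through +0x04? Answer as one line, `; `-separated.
+0x00: a0 00 ⇒ word 0xa000 (big)
  top 5b → 0x14 → push [R]
  rd@[10:9]=0x0 ⇒ x0
+0x02: 41 d3 ⇒ word 0x41d3 (big)
  top 5b → 0x8 → ldi [RI]
  rd@[10:9]=0x0 ⇒ x0
  imm@[8:0]=0x1d3 ⇒ $467
+0x04: 30 02 ⇒ word 0x3002 (big)
  top 5b → 0x6 → bnz [J]
  imm@[10:0]=0x2 ⇒ $2

push x0; ldi $467, x0; bnz $2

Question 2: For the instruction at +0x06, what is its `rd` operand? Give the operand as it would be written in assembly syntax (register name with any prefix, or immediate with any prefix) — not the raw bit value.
x1

+0x06: d3 80 ⇒ word 0xd380 (big)
  op=0xd380>>11=0x1a ⇒ cp (RR)
  rd: (w>>9)&0x3=0x1 → x1
  rs: (w>>7)&0x3=0x3 → x3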